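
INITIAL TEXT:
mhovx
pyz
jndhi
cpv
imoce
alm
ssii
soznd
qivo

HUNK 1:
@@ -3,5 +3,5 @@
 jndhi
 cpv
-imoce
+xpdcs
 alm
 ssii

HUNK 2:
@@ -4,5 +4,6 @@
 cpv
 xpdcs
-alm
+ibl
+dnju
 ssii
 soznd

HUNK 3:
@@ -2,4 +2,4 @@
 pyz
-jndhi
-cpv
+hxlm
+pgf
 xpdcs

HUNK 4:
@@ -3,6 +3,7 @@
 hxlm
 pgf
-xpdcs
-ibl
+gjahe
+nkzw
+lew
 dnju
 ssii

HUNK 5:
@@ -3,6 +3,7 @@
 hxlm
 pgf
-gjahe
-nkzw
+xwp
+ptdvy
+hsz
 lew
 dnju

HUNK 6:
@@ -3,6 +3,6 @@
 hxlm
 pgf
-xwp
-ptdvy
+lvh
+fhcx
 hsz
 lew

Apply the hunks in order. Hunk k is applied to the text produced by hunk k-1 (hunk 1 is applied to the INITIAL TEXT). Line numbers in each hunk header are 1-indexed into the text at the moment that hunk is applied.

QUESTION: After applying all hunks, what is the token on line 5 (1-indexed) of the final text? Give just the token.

Hunk 1: at line 3 remove [imoce] add [xpdcs] -> 9 lines: mhovx pyz jndhi cpv xpdcs alm ssii soznd qivo
Hunk 2: at line 4 remove [alm] add [ibl,dnju] -> 10 lines: mhovx pyz jndhi cpv xpdcs ibl dnju ssii soznd qivo
Hunk 3: at line 2 remove [jndhi,cpv] add [hxlm,pgf] -> 10 lines: mhovx pyz hxlm pgf xpdcs ibl dnju ssii soznd qivo
Hunk 4: at line 3 remove [xpdcs,ibl] add [gjahe,nkzw,lew] -> 11 lines: mhovx pyz hxlm pgf gjahe nkzw lew dnju ssii soznd qivo
Hunk 5: at line 3 remove [gjahe,nkzw] add [xwp,ptdvy,hsz] -> 12 lines: mhovx pyz hxlm pgf xwp ptdvy hsz lew dnju ssii soznd qivo
Hunk 6: at line 3 remove [xwp,ptdvy] add [lvh,fhcx] -> 12 lines: mhovx pyz hxlm pgf lvh fhcx hsz lew dnju ssii soznd qivo
Final line 5: lvh

Answer: lvh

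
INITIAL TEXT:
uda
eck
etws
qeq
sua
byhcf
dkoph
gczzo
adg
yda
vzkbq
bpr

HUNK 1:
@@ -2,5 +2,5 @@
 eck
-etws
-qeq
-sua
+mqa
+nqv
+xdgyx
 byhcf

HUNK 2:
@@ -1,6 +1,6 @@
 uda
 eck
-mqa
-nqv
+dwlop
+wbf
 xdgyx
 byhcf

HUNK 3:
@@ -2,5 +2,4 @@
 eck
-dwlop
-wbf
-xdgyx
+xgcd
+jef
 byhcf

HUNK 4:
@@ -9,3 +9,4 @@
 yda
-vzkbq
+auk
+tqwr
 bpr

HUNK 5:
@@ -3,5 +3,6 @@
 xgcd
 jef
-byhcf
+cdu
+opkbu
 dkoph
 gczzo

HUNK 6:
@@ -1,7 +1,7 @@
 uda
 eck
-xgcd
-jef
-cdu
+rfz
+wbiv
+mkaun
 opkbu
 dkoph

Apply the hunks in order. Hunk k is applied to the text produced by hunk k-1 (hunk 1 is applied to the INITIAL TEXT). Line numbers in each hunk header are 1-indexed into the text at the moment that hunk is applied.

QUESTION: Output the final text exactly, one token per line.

Hunk 1: at line 2 remove [etws,qeq,sua] add [mqa,nqv,xdgyx] -> 12 lines: uda eck mqa nqv xdgyx byhcf dkoph gczzo adg yda vzkbq bpr
Hunk 2: at line 1 remove [mqa,nqv] add [dwlop,wbf] -> 12 lines: uda eck dwlop wbf xdgyx byhcf dkoph gczzo adg yda vzkbq bpr
Hunk 3: at line 2 remove [dwlop,wbf,xdgyx] add [xgcd,jef] -> 11 lines: uda eck xgcd jef byhcf dkoph gczzo adg yda vzkbq bpr
Hunk 4: at line 9 remove [vzkbq] add [auk,tqwr] -> 12 lines: uda eck xgcd jef byhcf dkoph gczzo adg yda auk tqwr bpr
Hunk 5: at line 3 remove [byhcf] add [cdu,opkbu] -> 13 lines: uda eck xgcd jef cdu opkbu dkoph gczzo adg yda auk tqwr bpr
Hunk 6: at line 1 remove [xgcd,jef,cdu] add [rfz,wbiv,mkaun] -> 13 lines: uda eck rfz wbiv mkaun opkbu dkoph gczzo adg yda auk tqwr bpr

Answer: uda
eck
rfz
wbiv
mkaun
opkbu
dkoph
gczzo
adg
yda
auk
tqwr
bpr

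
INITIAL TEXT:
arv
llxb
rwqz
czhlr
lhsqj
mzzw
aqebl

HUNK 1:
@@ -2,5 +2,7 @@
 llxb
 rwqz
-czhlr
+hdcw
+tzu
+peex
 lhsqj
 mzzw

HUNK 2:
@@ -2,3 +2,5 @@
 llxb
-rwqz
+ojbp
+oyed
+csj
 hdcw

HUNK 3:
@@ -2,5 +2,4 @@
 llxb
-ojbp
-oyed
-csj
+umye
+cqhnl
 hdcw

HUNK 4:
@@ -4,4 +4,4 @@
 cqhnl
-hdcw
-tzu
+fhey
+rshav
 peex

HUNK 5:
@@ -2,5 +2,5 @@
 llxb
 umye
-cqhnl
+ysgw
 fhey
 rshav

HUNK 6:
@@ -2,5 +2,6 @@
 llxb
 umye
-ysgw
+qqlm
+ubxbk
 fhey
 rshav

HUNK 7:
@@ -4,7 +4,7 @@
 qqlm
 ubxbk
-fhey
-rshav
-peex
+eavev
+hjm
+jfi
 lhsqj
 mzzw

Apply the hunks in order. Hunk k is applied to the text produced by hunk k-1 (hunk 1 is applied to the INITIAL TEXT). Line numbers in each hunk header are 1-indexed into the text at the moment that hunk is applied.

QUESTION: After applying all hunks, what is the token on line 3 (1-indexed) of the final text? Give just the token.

Answer: umye

Derivation:
Hunk 1: at line 2 remove [czhlr] add [hdcw,tzu,peex] -> 9 lines: arv llxb rwqz hdcw tzu peex lhsqj mzzw aqebl
Hunk 2: at line 2 remove [rwqz] add [ojbp,oyed,csj] -> 11 lines: arv llxb ojbp oyed csj hdcw tzu peex lhsqj mzzw aqebl
Hunk 3: at line 2 remove [ojbp,oyed,csj] add [umye,cqhnl] -> 10 lines: arv llxb umye cqhnl hdcw tzu peex lhsqj mzzw aqebl
Hunk 4: at line 4 remove [hdcw,tzu] add [fhey,rshav] -> 10 lines: arv llxb umye cqhnl fhey rshav peex lhsqj mzzw aqebl
Hunk 5: at line 2 remove [cqhnl] add [ysgw] -> 10 lines: arv llxb umye ysgw fhey rshav peex lhsqj mzzw aqebl
Hunk 6: at line 2 remove [ysgw] add [qqlm,ubxbk] -> 11 lines: arv llxb umye qqlm ubxbk fhey rshav peex lhsqj mzzw aqebl
Hunk 7: at line 4 remove [fhey,rshav,peex] add [eavev,hjm,jfi] -> 11 lines: arv llxb umye qqlm ubxbk eavev hjm jfi lhsqj mzzw aqebl
Final line 3: umye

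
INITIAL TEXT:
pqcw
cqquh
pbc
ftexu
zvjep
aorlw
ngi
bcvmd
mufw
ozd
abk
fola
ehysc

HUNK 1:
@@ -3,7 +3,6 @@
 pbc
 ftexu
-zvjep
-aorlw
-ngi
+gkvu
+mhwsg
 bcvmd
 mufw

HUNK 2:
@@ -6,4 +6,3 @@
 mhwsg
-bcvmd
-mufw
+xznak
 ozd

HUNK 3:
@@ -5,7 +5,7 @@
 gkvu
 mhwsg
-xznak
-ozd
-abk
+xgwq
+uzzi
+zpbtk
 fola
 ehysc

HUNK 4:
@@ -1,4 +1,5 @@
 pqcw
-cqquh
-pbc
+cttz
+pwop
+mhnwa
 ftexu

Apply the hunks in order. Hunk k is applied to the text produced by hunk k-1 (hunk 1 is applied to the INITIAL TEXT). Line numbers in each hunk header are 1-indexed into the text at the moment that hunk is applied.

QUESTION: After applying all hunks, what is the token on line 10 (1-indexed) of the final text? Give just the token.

Answer: zpbtk

Derivation:
Hunk 1: at line 3 remove [zvjep,aorlw,ngi] add [gkvu,mhwsg] -> 12 lines: pqcw cqquh pbc ftexu gkvu mhwsg bcvmd mufw ozd abk fola ehysc
Hunk 2: at line 6 remove [bcvmd,mufw] add [xznak] -> 11 lines: pqcw cqquh pbc ftexu gkvu mhwsg xznak ozd abk fola ehysc
Hunk 3: at line 5 remove [xznak,ozd,abk] add [xgwq,uzzi,zpbtk] -> 11 lines: pqcw cqquh pbc ftexu gkvu mhwsg xgwq uzzi zpbtk fola ehysc
Hunk 4: at line 1 remove [cqquh,pbc] add [cttz,pwop,mhnwa] -> 12 lines: pqcw cttz pwop mhnwa ftexu gkvu mhwsg xgwq uzzi zpbtk fola ehysc
Final line 10: zpbtk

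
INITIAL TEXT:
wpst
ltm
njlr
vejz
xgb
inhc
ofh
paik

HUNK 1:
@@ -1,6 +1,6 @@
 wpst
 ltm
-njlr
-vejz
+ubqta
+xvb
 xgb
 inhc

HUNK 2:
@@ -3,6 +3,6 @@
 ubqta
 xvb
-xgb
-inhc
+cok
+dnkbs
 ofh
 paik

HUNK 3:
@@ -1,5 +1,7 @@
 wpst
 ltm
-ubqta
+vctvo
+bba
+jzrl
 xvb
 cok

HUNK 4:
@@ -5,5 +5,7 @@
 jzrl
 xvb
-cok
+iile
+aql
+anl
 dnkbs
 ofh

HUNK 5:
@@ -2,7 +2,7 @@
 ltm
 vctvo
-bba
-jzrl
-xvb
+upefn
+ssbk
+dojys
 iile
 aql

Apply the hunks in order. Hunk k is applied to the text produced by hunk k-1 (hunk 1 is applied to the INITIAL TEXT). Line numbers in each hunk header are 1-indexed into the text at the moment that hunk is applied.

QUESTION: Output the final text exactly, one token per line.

Answer: wpst
ltm
vctvo
upefn
ssbk
dojys
iile
aql
anl
dnkbs
ofh
paik

Derivation:
Hunk 1: at line 1 remove [njlr,vejz] add [ubqta,xvb] -> 8 lines: wpst ltm ubqta xvb xgb inhc ofh paik
Hunk 2: at line 3 remove [xgb,inhc] add [cok,dnkbs] -> 8 lines: wpst ltm ubqta xvb cok dnkbs ofh paik
Hunk 3: at line 1 remove [ubqta] add [vctvo,bba,jzrl] -> 10 lines: wpst ltm vctvo bba jzrl xvb cok dnkbs ofh paik
Hunk 4: at line 5 remove [cok] add [iile,aql,anl] -> 12 lines: wpst ltm vctvo bba jzrl xvb iile aql anl dnkbs ofh paik
Hunk 5: at line 2 remove [bba,jzrl,xvb] add [upefn,ssbk,dojys] -> 12 lines: wpst ltm vctvo upefn ssbk dojys iile aql anl dnkbs ofh paik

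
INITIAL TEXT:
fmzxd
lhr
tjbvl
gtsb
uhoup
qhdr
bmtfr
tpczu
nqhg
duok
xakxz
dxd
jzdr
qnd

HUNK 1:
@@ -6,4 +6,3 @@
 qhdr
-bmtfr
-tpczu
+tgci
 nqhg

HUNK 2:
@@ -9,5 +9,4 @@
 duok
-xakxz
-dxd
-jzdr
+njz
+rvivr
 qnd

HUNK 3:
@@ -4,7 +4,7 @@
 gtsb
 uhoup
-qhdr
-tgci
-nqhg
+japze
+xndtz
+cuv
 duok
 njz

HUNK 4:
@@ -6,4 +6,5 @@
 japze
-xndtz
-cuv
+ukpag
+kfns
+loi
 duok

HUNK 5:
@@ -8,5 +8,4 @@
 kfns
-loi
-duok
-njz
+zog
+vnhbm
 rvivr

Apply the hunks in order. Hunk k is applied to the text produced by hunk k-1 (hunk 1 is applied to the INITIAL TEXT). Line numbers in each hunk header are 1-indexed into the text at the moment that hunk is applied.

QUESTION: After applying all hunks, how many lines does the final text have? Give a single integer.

Answer: 12

Derivation:
Hunk 1: at line 6 remove [bmtfr,tpczu] add [tgci] -> 13 lines: fmzxd lhr tjbvl gtsb uhoup qhdr tgci nqhg duok xakxz dxd jzdr qnd
Hunk 2: at line 9 remove [xakxz,dxd,jzdr] add [njz,rvivr] -> 12 lines: fmzxd lhr tjbvl gtsb uhoup qhdr tgci nqhg duok njz rvivr qnd
Hunk 3: at line 4 remove [qhdr,tgci,nqhg] add [japze,xndtz,cuv] -> 12 lines: fmzxd lhr tjbvl gtsb uhoup japze xndtz cuv duok njz rvivr qnd
Hunk 4: at line 6 remove [xndtz,cuv] add [ukpag,kfns,loi] -> 13 lines: fmzxd lhr tjbvl gtsb uhoup japze ukpag kfns loi duok njz rvivr qnd
Hunk 5: at line 8 remove [loi,duok,njz] add [zog,vnhbm] -> 12 lines: fmzxd lhr tjbvl gtsb uhoup japze ukpag kfns zog vnhbm rvivr qnd
Final line count: 12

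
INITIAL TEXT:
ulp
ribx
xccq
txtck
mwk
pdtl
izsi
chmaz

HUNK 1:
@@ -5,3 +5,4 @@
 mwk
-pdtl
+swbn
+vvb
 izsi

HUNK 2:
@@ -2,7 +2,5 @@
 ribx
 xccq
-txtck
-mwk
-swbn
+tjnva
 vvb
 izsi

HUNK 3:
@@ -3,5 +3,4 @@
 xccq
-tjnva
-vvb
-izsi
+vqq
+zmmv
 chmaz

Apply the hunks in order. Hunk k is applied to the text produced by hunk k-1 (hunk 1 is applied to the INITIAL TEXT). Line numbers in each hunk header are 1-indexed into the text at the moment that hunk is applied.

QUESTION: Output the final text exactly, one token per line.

Answer: ulp
ribx
xccq
vqq
zmmv
chmaz

Derivation:
Hunk 1: at line 5 remove [pdtl] add [swbn,vvb] -> 9 lines: ulp ribx xccq txtck mwk swbn vvb izsi chmaz
Hunk 2: at line 2 remove [txtck,mwk,swbn] add [tjnva] -> 7 lines: ulp ribx xccq tjnva vvb izsi chmaz
Hunk 3: at line 3 remove [tjnva,vvb,izsi] add [vqq,zmmv] -> 6 lines: ulp ribx xccq vqq zmmv chmaz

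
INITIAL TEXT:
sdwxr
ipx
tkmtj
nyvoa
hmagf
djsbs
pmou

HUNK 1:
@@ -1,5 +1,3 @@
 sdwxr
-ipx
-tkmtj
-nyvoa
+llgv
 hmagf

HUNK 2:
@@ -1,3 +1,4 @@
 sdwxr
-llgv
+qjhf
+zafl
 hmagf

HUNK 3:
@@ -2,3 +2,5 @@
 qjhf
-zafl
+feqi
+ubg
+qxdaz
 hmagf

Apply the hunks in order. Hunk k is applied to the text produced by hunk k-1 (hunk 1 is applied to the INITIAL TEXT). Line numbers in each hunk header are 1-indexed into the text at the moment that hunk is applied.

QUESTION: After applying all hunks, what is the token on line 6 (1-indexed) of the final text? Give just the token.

Hunk 1: at line 1 remove [ipx,tkmtj,nyvoa] add [llgv] -> 5 lines: sdwxr llgv hmagf djsbs pmou
Hunk 2: at line 1 remove [llgv] add [qjhf,zafl] -> 6 lines: sdwxr qjhf zafl hmagf djsbs pmou
Hunk 3: at line 2 remove [zafl] add [feqi,ubg,qxdaz] -> 8 lines: sdwxr qjhf feqi ubg qxdaz hmagf djsbs pmou
Final line 6: hmagf

Answer: hmagf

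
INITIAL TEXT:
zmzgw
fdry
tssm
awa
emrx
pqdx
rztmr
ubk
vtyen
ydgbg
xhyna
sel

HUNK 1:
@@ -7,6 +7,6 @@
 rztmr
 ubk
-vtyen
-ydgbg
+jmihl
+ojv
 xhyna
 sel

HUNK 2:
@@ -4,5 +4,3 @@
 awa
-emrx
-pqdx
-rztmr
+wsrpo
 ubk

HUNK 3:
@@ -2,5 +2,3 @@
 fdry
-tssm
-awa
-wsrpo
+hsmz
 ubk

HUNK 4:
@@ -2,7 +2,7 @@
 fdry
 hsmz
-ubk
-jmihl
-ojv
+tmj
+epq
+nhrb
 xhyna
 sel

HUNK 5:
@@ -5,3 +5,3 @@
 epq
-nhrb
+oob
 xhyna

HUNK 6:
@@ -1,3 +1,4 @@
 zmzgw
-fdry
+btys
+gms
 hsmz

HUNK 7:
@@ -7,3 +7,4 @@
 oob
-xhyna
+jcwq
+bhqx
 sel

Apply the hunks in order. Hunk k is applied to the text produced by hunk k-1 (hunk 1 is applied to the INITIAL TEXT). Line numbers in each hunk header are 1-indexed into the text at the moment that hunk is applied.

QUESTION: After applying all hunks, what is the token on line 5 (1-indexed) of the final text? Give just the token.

Hunk 1: at line 7 remove [vtyen,ydgbg] add [jmihl,ojv] -> 12 lines: zmzgw fdry tssm awa emrx pqdx rztmr ubk jmihl ojv xhyna sel
Hunk 2: at line 4 remove [emrx,pqdx,rztmr] add [wsrpo] -> 10 lines: zmzgw fdry tssm awa wsrpo ubk jmihl ojv xhyna sel
Hunk 3: at line 2 remove [tssm,awa,wsrpo] add [hsmz] -> 8 lines: zmzgw fdry hsmz ubk jmihl ojv xhyna sel
Hunk 4: at line 2 remove [ubk,jmihl,ojv] add [tmj,epq,nhrb] -> 8 lines: zmzgw fdry hsmz tmj epq nhrb xhyna sel
Hunk 5: at line 5 remove [nhrb] add [oob] -> 8 lines: zmzgw fdry hsmz tmj epq oob xhyna sel
Hunk 6: at line 1 remove [fdry] add [btys,gms] -> 9 lines: zmzgw btys gms hsmz tmj epq oob xhyna sel
Hunk 7: at line 7 remove [xhyna] add [jcwq,bhqx] -> 10 lines: zmzgw btys gms hsmz tmj epq oob jcwq bhqx sel
Final line 5: tmj

Answer: tmj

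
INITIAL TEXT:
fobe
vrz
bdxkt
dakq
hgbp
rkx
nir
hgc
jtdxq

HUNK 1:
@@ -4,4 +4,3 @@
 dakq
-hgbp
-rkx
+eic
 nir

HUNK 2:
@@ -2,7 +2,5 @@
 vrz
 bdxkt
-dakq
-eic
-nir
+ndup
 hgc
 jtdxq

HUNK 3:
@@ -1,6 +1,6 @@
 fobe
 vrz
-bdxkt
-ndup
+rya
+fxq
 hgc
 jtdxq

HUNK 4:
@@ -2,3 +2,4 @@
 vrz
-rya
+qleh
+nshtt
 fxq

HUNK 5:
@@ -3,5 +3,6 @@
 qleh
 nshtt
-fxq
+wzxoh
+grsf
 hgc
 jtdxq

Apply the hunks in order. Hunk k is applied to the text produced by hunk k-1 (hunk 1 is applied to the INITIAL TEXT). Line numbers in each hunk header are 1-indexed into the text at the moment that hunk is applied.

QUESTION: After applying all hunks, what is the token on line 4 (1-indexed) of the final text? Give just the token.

Answer: nshtt

Derivation:
Hunk 1: at line 4 remove [hgbp,rkx] add [eic] -> 8 lines: fobe vrz bdxkt dakq eic nir hgc jtdxq
Hunk 2: at line 2 remove [dakq,eic,nir] add [ndup] -> 6 lines: fobe vrz bdxkt ndup hgc jtdxq
Hunk 3: at line 1 remove [bdxkt,ndup] add [rya,fxq] -> 6 lines: fobe vrz rya fxq hgc jtdxq
Hunk 4: at line 2 remove [rya] add [qleh,nshtt] -> 7 lines: fobe vrz qleh nshtt fxq hgc jtdxq
Hunk 5: at line 3 remove [fxq] add [wzxoh,grsf] -> 8 lines: fobe vrz qleh nshtt wzxoh grsf hgc jtdxq
Final line 4: nshtt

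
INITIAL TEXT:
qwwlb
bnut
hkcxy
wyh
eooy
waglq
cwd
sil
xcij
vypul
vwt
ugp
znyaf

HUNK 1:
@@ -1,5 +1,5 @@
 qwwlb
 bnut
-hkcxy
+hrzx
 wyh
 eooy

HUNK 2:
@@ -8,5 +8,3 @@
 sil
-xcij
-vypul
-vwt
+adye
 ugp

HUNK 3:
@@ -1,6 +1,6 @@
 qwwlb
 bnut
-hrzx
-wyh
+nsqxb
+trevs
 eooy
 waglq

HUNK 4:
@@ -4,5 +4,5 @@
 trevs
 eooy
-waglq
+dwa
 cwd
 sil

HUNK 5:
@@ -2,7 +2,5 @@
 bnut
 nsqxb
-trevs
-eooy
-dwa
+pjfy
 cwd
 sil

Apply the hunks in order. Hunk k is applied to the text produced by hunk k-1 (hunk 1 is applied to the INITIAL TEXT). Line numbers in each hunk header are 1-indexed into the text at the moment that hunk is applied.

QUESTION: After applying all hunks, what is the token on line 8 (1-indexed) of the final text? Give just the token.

Answer: ugp

Derivation:
Hunk 1: at line 1 remove [hkcxy] add [hrzx] -> 13 lines: qwwlb bnut hrzx wyh eooy waglq cwd sil xcij vypul vwt ugp znyaf
Hunk 2: at line 8 remove [xcij,vypul,vwt] add [adye] -> 11 lines: qwwlb bnut hrzx wyh eooy waglq cwd sil adye ugp znyaf
Hunk 3: at line 1 remove [hrzx,wyh] add [nsqxb,trevs] -> 11 lines: qwwlb bnut nsqxb trevs eooy waglq cwd sil adye ugp znyaf
Hunk 4: at line 4 remove [waglq] add [dwa] -> 11 lines: qwwlb bnut nsqxb trevs eooy dwa cwd sil adye ugp znyaf
Hunk 5: at line 2 remove [trevs,eooy,dwa] add [pjfy] -> 9 lines: qwwlb bnut nsqxb pjfy cwd sil adye ugp znyaf
Final line 8: ugp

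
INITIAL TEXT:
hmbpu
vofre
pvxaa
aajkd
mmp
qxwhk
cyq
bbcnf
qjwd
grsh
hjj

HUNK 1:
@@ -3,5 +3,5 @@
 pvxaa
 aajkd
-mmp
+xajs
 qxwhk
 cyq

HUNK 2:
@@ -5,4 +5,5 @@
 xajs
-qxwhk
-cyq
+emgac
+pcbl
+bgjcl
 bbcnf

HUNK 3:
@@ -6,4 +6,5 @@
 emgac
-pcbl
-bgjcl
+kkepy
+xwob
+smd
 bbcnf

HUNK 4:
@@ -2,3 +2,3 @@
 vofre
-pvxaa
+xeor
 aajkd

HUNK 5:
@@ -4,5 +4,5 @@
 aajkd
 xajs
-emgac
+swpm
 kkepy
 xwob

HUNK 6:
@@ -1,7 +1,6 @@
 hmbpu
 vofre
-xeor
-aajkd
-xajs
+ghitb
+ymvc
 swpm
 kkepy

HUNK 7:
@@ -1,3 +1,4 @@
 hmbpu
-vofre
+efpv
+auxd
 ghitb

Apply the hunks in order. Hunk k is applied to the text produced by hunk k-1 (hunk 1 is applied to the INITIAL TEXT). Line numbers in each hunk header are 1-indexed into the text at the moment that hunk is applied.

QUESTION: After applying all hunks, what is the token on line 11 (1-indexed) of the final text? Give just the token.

Hunk 1: at line 3 remove [mmp] add [xajs] -> 11 lines: hmbpu vofre pvxaa aajkd xajs qxwhk cyq bbcnf qjwd grsh hjj
Hunk 2: at line 5 remove [qxwhk,cyq] add [emgac,pcbl,bgjcl] -> 12 lines: hmbpu vofre pvxaa aajkd xajs emgac pcbl bgjcl bbcnf qjwd grsh hjj
Hunk 3: at line 6 remove [pcbl,bgjcl] add [kkepy,xwob,smd] -> 13 lines: hmbpu vofre pvxaa aajkd xajs emgac kkepy xwob smd bbcnf qjwd grsh hjj
Hunk 4: at line 2 remove [pvxaa] add [xeor] -> 13 lines: hmbpu vofre xeor aajkd xajs emgac kkepy xwob smd bbcnf qjwd grsh hjj
Hunk 5: at line 4 remove [emgac] add [swpm] -> 13 lines: hmbpu vofre xeor aajkd xajs swpm kkepy xwob smd bbcnf qjwd grsh hjj
Hunk 6: at line 1 remove [xeor,aajkd,xajs] add [ghitb,ymvc] -> 12 lines: hmbpu vofre ghitb ymvc swpm kkepy xwob smd bbcnf qjwd grsh hjj
Hunk 7: at line 1 remove [vofre] add [efpv,auxd] -> 13 lines: hmbpu efpv auxd ghitb ymvc swpm kkepy xwob smd bbcnf qjwd grsh hjj
Final line 11: qjwd

Answer: qjwd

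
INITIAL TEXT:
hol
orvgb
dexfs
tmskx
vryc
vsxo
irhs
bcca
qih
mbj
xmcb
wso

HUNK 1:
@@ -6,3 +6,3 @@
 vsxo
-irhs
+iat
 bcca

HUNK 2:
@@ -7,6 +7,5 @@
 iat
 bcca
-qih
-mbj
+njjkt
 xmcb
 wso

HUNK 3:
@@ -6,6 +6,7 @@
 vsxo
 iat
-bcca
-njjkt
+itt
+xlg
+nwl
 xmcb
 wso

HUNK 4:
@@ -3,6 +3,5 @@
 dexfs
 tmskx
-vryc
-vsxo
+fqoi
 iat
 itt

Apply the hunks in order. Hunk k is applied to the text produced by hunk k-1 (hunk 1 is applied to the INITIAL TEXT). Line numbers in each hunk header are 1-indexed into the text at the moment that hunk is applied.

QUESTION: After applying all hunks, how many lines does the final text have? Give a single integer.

Hunk 1: at line 6 remove [irhs] add [iat] -> 12 lines: hol orvgb dexfs tmskx vryc vsxo iat bcca qih mbj xmcb wso
Hunk 2: at line 7 remove [qih,mbj] add [njjkt] -> 11 lines: hol orvgb dexfs tmskx vryc vsxo iat bcca njjkt xmcb wso
Hunk 3: at line 6 remove [bcca,njjkt] add [itt,xlg,nwl] -> 12 lines: hol orvgb dexfs tmskx vryc vsxo iat itt xlg nwl xmcb wso
Hunk 4: at line 3 remove [vryc,vsxo] add [fqoi] -> 11 lines: hol orvgb dexfs tmskx fqoi iat itt xlg nwl xmcb wso
Final line count: 11

Answer: 11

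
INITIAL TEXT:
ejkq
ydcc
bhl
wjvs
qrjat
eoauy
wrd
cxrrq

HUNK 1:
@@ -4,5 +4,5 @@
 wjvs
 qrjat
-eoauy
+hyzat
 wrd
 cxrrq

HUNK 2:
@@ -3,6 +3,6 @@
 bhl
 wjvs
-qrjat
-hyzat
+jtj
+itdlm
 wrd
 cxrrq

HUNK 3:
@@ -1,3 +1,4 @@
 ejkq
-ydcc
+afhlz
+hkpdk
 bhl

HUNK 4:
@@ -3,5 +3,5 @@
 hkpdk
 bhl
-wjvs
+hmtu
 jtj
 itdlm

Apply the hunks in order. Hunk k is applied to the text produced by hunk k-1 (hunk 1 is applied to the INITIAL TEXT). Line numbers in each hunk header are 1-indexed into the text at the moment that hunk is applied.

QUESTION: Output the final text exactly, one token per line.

Answer: ejkq
afhlz
hkpdk
bhl
hmtu
jtj
itdlm
wrd
cxrrq

Derivation:
Hunk 1: at line 4 remove [eoauy] add [hyzat] -> 8 lines: ejkq ydcc bhl wjvs qrjat hyzat wrd cxrrq
Hunk 2: at line 3 remove [qrjat,hyzat] add [jtj,itdlm] -> 8 lines: ejkq ydcc bhl wjvs jtj itdlm wrd cxrrq
Hunk 3: at line 1 remove [ydcc] add [afhlz,hkpdk] -> 9 lines: ejkq afhlz hkpdk bhl wjvs jtj itdlm wrd cxrrq
Hunk 4: at line 3 remove [wjvs] add [hmtu] -> 9 lines: ejkq afhlz hkpdk bhl hmtu jtj itdlm wrd cxrrq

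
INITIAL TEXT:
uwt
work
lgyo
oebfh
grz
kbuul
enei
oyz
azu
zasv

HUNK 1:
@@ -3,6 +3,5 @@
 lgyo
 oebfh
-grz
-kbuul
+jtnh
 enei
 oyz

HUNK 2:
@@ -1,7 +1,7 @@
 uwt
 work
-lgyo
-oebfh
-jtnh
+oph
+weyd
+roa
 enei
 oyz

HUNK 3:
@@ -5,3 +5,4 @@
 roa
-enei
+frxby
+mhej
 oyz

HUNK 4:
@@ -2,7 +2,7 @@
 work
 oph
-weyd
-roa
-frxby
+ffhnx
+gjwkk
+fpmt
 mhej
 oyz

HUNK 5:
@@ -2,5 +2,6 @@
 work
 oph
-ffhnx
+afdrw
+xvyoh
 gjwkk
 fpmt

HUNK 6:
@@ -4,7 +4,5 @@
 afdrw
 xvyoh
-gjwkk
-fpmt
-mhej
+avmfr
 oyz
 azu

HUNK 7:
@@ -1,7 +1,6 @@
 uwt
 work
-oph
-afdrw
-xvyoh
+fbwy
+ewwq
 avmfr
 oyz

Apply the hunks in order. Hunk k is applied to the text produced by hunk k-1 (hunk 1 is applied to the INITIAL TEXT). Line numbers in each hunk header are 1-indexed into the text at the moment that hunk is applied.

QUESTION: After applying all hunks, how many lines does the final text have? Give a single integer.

Answer: 8

Derivation:
Hunk 1: at line 3 remove [grz,kbuul] add [jtnh] -> 9 lines: uwt work lgyo oebfh jtnh enei oyz azu zasv
Hunk 2: at line 1 remove [lgyo,oebfh,jtnh] add [oph,weyd,roa] -> 9 lines: uwt work oph weyd roa enei oyz azu zasv
Hunk 3: at line 5 remove [enei] add [frxby,mhej] -> 10 lines: uwt work oph weyd roa frxby mhej oyz azu zasv
Hunk 4: at line 2 remove [weyd,roa,frxby] add [ffhnx,gjwkk,fpmt] -> 10 lines: uwt work oph ffhnx gjwkk fpmt mhej oyz azu zasv
Hunk 5: at line 2 remove [ffhnx] add [afdrw,xvyoh] -> 11 lines: uwt work oph afdrw xvyoh gjwkk fpmt mhej oyz azu zasv
Hunk 6: at line 4 remove [gjwkk,fpmt,mhej] add [avmfr] -> 9 lines: uwt work oph afdrw xvyoh avmfr oyz azu zasv
Hunk 7: at line 1 remove [oph,afdrw,xvyoh] add [fbwy,ewwq] -> 8 lines: uwt work fbwy ewwq avmfr oyz azu zasv
Final line count: 8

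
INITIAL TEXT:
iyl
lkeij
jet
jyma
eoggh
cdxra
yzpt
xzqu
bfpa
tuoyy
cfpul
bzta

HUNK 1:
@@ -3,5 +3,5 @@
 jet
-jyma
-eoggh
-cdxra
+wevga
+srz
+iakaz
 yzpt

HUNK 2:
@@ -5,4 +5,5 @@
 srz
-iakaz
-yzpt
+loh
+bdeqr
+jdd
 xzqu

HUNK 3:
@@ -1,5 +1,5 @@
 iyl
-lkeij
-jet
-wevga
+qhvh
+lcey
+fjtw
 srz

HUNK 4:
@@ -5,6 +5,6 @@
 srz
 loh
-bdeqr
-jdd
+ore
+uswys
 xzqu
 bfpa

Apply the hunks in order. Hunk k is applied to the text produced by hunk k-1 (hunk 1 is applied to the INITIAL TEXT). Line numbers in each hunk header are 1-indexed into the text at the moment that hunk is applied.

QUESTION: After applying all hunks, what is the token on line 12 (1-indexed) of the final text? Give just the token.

Answer: cfpul

Derivation:
Hunk 1: at line 3 remove [jyma,eoggh,cdxra] add [wevga,srz,iakaz] -> 12 lines: iyl lkeij jet wevga srz iakaz yzpt xzqu bfpa tuoyy cfpul bzta
Hunk 2: at line 5 remove [iakaz,yzpt] add [loh,bdeqr,jdd] -> 13 lines: iyl lkeij jet wevga srz loh bdeqr jdd xzqu bfpa tuoyy cfpul bzta
Hunk 3: at line 1 remove [lkeij,jet,wevga] add [qhvh,lcey,fjtw] -> 13 lines: iyl qhvh lcey fjtw srz loh bdeqr jdd xzqu bfpa tuoyy cfpul bzta
Hunk 4: at line 5 remove [bdeqr,jdd] add [ore,uswys] -> 13 lines: iyl qhvh lcey fjtw srz loh ore uswys xzqu bfpa tuoyy cfpul bzta
Final line 12: cfpul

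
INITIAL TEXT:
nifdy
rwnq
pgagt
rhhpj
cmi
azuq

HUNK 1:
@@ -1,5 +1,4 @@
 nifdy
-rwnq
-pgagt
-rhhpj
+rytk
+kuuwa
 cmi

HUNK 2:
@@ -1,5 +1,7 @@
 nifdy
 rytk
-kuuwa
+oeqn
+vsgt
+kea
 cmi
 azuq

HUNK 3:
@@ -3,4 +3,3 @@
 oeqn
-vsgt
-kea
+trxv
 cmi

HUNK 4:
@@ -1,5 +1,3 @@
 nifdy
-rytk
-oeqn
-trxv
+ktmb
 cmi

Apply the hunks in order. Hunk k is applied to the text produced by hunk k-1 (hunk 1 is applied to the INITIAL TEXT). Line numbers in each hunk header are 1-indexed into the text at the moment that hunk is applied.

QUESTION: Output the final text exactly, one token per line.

Answer: nifdy
ktmb
cmi
azuq

Derivation:
Hunk 1: at line 1 remove [rwnq,pgagt,rhhpj] add [rytk,kuuwa] -> 5 lines: nifdy rytk kuuwa cmi azuq
Hunk 2: at line 1 remove [kuuwa] add [oeqn,vsgt,kea] -> 7 lines: nifdy rytk oeqn vsgt kea cmi azuq
Hunk 3: at line 3 remove [vsgt,kea] add [trxv] -> 6 lines: nifdy rytk oeqn trxv cmi azuq
Hunk 4: at line 1 remove [rytk,oeqn,trxv] add [ktmb] -> 4 lines: nifdy ktmb cmi azuq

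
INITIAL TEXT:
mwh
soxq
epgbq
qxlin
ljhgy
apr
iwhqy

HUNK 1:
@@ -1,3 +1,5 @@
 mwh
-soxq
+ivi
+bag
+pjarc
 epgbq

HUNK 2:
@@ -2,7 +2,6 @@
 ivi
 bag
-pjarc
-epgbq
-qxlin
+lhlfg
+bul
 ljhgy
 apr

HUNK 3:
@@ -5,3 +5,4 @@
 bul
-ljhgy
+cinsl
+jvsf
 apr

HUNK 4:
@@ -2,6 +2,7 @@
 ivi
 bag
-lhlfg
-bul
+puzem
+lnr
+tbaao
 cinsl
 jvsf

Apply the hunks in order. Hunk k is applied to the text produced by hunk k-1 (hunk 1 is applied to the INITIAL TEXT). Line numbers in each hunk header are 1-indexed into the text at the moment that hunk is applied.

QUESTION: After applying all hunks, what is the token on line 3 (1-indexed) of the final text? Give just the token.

Answer: bag

Derivation:
Hunk 1: at line 1 remove [soxq] add [ivi,bag,pjarc] -> 9 lines: mwh ivi bag pjarc epgbq qxlin ljhgy apr iwhqy
Hunk 2: at line 2 remove [pjarc,epgbq,qxlin] add [lhlfg,bul] -> 8 lines: mwh ivi bag lhlfg bul ljhgy apr iwhqy
Hunk 3: at line 5 remove [ljhgy] add [cinsl,jvsf] -> 9 lines: mwh ivi bag lhlfg bul cinsl jvsf apr iwhqy
Hunk 4: at line 2 remove [lhlfg,bul] add [puzem,lnr,tbaao] -> 10 lines: mwh ivi bag puzem lnr tbaao cinsl jvsf apr iwhqy
Final line 3: bag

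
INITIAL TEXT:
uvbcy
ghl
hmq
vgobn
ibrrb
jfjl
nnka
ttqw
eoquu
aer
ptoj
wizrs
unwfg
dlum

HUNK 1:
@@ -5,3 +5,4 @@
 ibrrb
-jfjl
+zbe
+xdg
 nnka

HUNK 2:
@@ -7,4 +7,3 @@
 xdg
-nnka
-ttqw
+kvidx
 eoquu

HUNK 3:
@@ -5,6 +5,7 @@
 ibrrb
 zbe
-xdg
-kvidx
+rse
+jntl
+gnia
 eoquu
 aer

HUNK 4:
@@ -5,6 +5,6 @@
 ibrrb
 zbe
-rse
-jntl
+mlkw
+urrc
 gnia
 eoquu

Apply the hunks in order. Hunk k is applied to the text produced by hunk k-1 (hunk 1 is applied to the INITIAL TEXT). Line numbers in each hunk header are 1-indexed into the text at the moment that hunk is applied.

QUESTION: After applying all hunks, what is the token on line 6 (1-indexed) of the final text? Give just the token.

Answer: zbe

Derivation:
Hunk 1: at line 5 remove [jfjl] add [zbe,xdg] -> 15 lines: uvbcy ghl hmq vgobn ibrrb zbe xdg nnka ttqw eoquu aer ptoj wizrs unwfg dlum
Hunk 2: at line 7 remove [nnka,ttqw] add [kvidx] -> 14 lines: uvbcy ghl hmq vgobn ibrrb zbe xdg kvidx eoquu aer ptoj wizrs unwfg dlum
Hunk 3: at line 5 remove [xdg,kvidx] add [rse,jntl,gnia] -> 15 lines: uvbcy ghl hmq vgobn ibrrb zbe rse jntl gnia eoquu aer ptoj wizrs unwfg dlum
Hunk 4: at line 5 remove [rse,jntl] add [mlkw,urrc] -> 15 lines: uvbcy ghl hmq vgobn ibrrb zbe mlkw urrc gnia eoquu aer ptoj wizrs unwfg dlum
Final line 6: zbe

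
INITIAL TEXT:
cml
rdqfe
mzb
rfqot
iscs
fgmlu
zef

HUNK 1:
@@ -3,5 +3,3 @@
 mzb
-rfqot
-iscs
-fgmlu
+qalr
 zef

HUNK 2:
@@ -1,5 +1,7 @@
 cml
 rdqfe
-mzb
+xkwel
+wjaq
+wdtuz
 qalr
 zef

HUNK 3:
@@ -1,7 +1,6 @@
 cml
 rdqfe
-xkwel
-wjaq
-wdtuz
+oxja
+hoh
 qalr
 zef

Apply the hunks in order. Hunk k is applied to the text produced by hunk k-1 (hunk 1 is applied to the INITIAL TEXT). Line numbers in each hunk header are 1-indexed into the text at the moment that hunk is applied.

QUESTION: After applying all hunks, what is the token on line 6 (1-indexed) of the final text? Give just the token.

Answer: zef

Derivation:
Hunk 1: at line 3 remove [rfqot,iscs,fgmlu] add [qalr] -> 5 lines: cml rdqfe mzb qalr zef
Hunk 2: at line 1 remove [mzb] add [xkwel,wjaq,wdtuz] -> 7 lines: cml rdqfe xkwel wjaq wdtuz qalr zef
Hunk 3: at line 1 remove [xkwel,wjaq,wdtuz] add [oxja,hoh] -> 6 lines: cml rdqfe oxja hoh qalr zef
Final line 6: zef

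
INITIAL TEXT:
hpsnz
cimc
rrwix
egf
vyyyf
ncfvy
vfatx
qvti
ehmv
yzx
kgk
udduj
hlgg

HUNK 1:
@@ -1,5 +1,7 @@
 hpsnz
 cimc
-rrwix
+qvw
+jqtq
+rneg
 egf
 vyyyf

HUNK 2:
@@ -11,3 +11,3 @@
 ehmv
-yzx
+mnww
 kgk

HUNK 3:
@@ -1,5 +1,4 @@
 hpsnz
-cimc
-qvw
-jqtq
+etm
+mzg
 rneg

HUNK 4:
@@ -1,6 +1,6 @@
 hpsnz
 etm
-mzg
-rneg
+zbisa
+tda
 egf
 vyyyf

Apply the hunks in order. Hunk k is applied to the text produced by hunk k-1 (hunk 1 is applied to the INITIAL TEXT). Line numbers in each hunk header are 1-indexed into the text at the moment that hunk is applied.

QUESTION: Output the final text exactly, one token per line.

Answer: hpsnz
etm
zbisa
tda
egf
vyyyf
ncfvy
vfatx
qvti
ehmv
mnww
kgk
udduj
hlgg

Derivation:
Hunk 1: at line 1 remove [rrwix] add [qvw,jqtq,rneg] -> 15 lines: hpsnz cimc qvw jqtq rneg egf vyyyf ncfvy vfatx qvti ehmv yzx kgk udduj hlgg
Hunk 2: at line 11 remove [yzx] add [mnww] -> 15 lines: hpsnz cimc qvw jqtq rneg egf vyyyf ncfvy vfatx qvti ehmv mnww kgk udduj hlgg
Hunk 3: at line 1 remove [cimc,qvw,jqtq] add [etm,mzg] -> 14 lines: hpsnz etm mzg rneg egf vyyyf ncfvy vfatx qvti ehmv mnww kgk udduj hlgg
Hunk 4: at line 1 remove [mzg,rneg] add [zbisa,tda] -> 14 lines: hpsnz etm zbisa tda egf vyyyf ncfvy vfatx qvti ehmv mnww kgk udduj hlgg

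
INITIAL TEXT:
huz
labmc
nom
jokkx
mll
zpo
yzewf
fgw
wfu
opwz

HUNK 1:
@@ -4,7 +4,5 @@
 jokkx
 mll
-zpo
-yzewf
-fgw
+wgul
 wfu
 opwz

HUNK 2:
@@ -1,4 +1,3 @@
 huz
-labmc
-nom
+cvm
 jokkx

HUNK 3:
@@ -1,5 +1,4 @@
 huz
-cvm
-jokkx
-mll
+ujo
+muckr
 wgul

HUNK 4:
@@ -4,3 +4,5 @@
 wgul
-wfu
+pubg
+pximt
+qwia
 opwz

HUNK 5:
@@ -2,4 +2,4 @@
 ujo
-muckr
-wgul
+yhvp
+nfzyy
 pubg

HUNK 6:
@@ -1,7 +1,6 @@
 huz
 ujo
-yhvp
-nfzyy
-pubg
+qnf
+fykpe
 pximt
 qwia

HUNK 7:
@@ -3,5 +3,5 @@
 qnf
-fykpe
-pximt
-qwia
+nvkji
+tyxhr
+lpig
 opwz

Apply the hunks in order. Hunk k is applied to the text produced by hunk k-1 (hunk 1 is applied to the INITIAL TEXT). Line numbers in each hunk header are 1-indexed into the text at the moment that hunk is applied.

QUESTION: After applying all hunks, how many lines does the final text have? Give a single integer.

Hunk 1: at line 4 remove [zpo,yzewf,fgw] add [wgul] -> 8 lines: huz labmc nom jokkx mll wgul wfu opwz
Hunk 2: at line 1 remove [labmc,nom] add [cvm] -> 7 lines: huz cvm jokkx mll wgul wfu opwz
Hunk 3: at line 1 remove [cvm,jokkx,mll] add [ujo,muckr] -> 6 lines: huz ujo muckr wgul wfu opwz
Hunk 4: at line 4 remove [wfu] add [pubg,pximt,qwia] -> 8 lines: huz ujo muckr wgul pubg pximt qwia opwz
Hunk 5: at line 2 remove [muckr,wgul] add [yhvp,nfzyy] -> 8 lines: huz ujo yhvp nfzyy pubg pximt qwia opwz
Hunk 6: at line 1 remove [yhvp,nfzyy,pubg] add [qnf,fykpe] -> 7 lines: huz ujo qnf fykpe pximt qwia opwz
Hunk 7: at line 3 remove [fykpe,pximt,qwia] add [nvkji,tyxhr,lpig] -> 7 lines: huz ujo qnf nvkji tyxhr lpig opwz
Final line count: 7

Answer: 7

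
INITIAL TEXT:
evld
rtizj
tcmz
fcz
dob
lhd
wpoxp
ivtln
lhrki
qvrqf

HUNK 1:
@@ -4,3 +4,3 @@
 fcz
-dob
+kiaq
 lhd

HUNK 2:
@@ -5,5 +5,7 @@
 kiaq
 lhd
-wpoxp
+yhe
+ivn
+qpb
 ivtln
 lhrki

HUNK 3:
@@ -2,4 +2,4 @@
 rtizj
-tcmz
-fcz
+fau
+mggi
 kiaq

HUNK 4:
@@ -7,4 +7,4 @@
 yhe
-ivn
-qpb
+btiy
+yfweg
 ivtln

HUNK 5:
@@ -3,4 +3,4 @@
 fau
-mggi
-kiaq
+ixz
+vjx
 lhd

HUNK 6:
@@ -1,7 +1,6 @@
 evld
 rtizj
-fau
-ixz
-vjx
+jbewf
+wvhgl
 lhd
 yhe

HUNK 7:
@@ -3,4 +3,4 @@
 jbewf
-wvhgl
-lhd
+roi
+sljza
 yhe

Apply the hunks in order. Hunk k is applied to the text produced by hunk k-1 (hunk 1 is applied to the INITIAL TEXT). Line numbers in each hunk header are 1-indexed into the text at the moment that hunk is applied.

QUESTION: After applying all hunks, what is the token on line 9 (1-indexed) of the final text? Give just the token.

Answer: ivtln

Derivation:
Hunk 1: at line 4 remove [dob] add [kiaq] -> 10 lines: evld rtizj tcmz fcz kiaq lhd wpoxp ivtln lhrki qvrqf
Hunk 2: at line 5 remove [wpoxp] add [yhe,ivn,qpb] -> 12 lines: evld rtizj tcmz fcz kiaq lhd yhe ivn qpb ivtln lhrki qvrqf
Hunk 3: at line 2 remove [tcmz,fcz] add [fau,mggi] -> 12 lines: evld rtizj fau mggi kiaq lhd yhe ivn qpb ivtln lhrki qvrqf
Hunk 4: at line 7 remove [ivn,qpb] add [btiy,yfweg] -> 12 lines: evld rtizj fau mggi kiaq lhd yhe btiy yfweg ivtln lhrki qvrqf
Hunk 5: at line 3 remove [mggi,kiaq] add [ixz,vjx] -> 12 lines: evld rtizj fau ixz vjx lhd yhe btiy yfweg ivtln lhrki qvrqf
Hunk 6: at line 1 remove [fau,ixz,vjx] add [jbewf,wvhgl] -> 11 lines: evld rtizj jbewf wvhgl lhd yhe btiy yfweg ivtln lhrki qvrqf
Hunk 7: at line 3 remove [wvhgl,lhd] add [roi,sljza] -> 11 lines: evld rtizj jbewf roi sljza yhe btiy yfweg ivtln lhrki qvrqf
Final line 9: ivtln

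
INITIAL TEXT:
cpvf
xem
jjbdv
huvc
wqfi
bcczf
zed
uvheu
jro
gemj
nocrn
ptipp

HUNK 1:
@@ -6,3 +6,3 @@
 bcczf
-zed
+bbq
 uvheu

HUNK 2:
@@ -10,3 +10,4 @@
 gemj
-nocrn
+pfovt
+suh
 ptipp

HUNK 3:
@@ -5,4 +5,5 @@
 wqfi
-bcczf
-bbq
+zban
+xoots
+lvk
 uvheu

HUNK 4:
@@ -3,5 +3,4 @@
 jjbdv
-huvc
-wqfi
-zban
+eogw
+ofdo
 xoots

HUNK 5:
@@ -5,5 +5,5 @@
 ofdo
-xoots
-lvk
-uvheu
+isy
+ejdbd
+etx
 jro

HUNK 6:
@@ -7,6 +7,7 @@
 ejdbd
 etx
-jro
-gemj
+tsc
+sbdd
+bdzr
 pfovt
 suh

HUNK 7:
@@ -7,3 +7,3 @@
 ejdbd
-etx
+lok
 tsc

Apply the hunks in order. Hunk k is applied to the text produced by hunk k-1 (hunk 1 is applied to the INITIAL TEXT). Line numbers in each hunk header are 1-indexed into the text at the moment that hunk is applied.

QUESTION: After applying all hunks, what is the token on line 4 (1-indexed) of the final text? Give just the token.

Hunk 1: at line 6 remove [zed] add [bbq] -> 12 lines: cpvf xem jjbdv huvc wqfi bcczf bbq uvheu jro gemj nocrn ptipp
Hunk 2: at line 10 remove [nocrn] add [pfovt,suh] -> 13 lines: cpvf xem jjbdv huvc wqfi bcczf bbq uvheu jro gemj pfovt suh ptipp
Hunk 3: at line 5 remove [bcczf,bbq] add [zban,xoots,lvk] -> 14 lines: cpvf xem jjbdv huvc wqfi zban xoots lvk uvheu jro gemj pfovt suh ptipp
Hunk 4: at line 3 remove [huvc,wqfi,zban] add [eogw,ofdo] -> 13 lines: cpvf xem jjbdv eogw ofdo xoots lvk uvheu jro gemj pfovt suh ptipp
Hunk 5: at line 5 remove [xoots,lvk,uvheu] add [isy,ejdbd,etx] -> 13 lines: cpvf xem jjbdv eogw ofdo isy ejdbd etx jro gemj pfovt suh ptipp
Hunk 6: at line 7 remove [jro,gemj] add [tsc,sbdd,bdzr] -> 14 lines: cpvf xem jjbdv eogw ofdo isy ejdbd etx tsc sbdd bdzr pfovt suh ptipp
Hunk 7: at line 7 remove [etx] add [lok] -> 14 lines: cpvf xem jjbdv eogw ofdo isy ejdbd lok tsc sbdd bdzr pfovt suh ptipp
Final line 4: eogw

Answer: eogw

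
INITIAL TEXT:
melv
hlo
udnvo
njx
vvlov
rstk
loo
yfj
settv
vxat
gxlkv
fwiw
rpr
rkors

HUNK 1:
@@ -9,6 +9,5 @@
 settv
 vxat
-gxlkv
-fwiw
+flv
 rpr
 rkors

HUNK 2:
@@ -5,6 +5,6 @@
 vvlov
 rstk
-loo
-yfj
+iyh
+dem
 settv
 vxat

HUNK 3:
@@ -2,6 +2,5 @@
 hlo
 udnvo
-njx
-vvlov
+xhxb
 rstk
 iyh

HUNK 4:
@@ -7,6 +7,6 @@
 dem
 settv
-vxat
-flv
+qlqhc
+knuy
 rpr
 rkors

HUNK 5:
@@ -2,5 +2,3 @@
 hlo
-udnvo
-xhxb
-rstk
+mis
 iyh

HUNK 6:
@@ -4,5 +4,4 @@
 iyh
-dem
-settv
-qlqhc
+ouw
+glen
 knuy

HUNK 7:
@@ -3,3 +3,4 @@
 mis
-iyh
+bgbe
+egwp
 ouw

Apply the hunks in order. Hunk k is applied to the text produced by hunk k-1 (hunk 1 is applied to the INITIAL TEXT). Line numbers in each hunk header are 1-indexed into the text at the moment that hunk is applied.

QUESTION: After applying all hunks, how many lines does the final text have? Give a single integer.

Hunk 1: at line 9 remove [gxlkv,fwiw] add [flv] -> 13 lines: melv hlo udnvo njx vvlov rstk loo yfj settv vxat flv rpr rkors
Hunk 2: at line 5 remove [loo,yfj] add [iyh,dem] -> 13 lines: melv hlo udnvo njx vvlov rstk iyh dem settv vxat flv rpr rkors
Hunk 3: at line 2 remove [njx,vvlov] add [xhxb] -> 12 lines: melv hlo udnvo xhxb rstk iyh dem settv vxat flv rpr rkors
Hunk 4: at line 7 remove [vxat,flv] add [qlqhc,knuy] -> 12 lines: melv hlo udnvo xhxb rstk iyh dem settv qlqhc knuy rpr rkors
Hunk 5: at line 2 remove [udnvo,xhxb,rstk] add [mis] -> 10 lines: melv hlo mis iyh dem settv qlqhc knuy rpr rkors
Hunk 6: at line 4 remove [dem,settv,qlqhc] add [ouw,glen] -> 9 lines: melv hlo mis iyh ouw glen knuy rpr rkors
Hunk 7: at line 3 remove [iyh] add [bgbe,egwp] -> 10 lines: melv hlo mis bgbe egwp ouw glen knuy rpr rkors
Final line count: 10

Answer: 10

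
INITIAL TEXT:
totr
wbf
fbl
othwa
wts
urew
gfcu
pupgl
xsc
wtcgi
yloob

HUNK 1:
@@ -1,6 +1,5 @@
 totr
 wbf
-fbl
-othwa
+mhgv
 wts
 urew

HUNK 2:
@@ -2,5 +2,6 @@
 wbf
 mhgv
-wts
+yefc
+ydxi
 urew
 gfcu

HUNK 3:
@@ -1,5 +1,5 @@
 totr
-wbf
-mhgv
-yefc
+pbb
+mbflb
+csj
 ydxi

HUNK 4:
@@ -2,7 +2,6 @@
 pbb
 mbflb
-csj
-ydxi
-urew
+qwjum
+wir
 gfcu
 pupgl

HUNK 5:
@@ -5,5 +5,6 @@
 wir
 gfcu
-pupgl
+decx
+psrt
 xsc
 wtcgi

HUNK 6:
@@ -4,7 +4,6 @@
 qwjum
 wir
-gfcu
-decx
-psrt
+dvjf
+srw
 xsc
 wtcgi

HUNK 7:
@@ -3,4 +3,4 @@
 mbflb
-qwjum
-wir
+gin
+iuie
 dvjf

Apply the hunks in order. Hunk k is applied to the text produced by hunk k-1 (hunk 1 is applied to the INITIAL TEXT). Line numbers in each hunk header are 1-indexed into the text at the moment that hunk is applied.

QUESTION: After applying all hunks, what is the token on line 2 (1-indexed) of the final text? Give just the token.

Answer: pbb

Derivation:
Hunk 1: at line 1 remove [fbl,othwa] add [mhgv] -> 10 lines: totr wbf mhgv wts urew gfcu pupgl xsc wtcgi yloob
Hunk 2: at line 2 remove [wts] add [yefc,ydxi] -> 11 lines: totr wbf mhgv yefc ydxi urew gfcu pupgl xsc wtcgi yloob
Hunk 3: at line 1 remove [wbf,mhgv,yefc] add [pbb,mbflb,csj] -> 11 lines: totr pbb mbflb csj ydxi urew gfcu pupgl xsc wtcgi yloob
Hunk 4: at line 2 remove [csj,ydxi,urew] add [qwjum,wir] -> 10 lines: totr pbb mbflb qwjum wir gfcu pupgl xsc wtcgi yloob
Hunk 5: at line 5 remove [pupgl] add [decx,psrt] -> 11 lines: totr pbb mbflb qwjum wir gfcu decx psrt xsc wtcgi yloob
Hunk 6: at line 4 remove [gfcu,decx,psrt] add [dvjf,srw] -> 10 lines: totr pbb mbflb qwjum wir dvjf srw xsc wtcgi yloob
Hunk 7: at line 3 remove [qwjum,wir] add [gin,iuie] -> 10 lines: totr pbb mbflb gin iuie dvjf srw xsc wtcgi yloob
Final line 2: pbb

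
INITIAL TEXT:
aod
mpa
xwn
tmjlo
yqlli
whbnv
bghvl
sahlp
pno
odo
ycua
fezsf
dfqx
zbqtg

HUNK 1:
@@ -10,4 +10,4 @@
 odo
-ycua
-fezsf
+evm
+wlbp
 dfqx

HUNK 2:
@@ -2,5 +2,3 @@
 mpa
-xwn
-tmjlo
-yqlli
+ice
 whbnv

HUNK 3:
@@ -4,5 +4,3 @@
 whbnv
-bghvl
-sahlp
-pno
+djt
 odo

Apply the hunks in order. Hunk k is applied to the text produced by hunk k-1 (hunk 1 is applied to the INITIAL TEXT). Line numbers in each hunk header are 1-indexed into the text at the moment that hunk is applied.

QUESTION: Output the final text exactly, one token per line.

Hunk 1: at line 10 remove [ycua,fezsf] add [evm,wlbp] -> 14 lines: aod mpa xwn tmjlo yqlli whbnv bghvl sahlp pno odo evm wlbp dfqx zbqtg
Hunk 2: at line 2 remove [xwn,tmjlo,yqlli] add [ice] -> 12 lines: aod mpa ice whbnv bghvl sahlp pno odo evm wlbp dfqx zbqtg
Hunk 3: at line 4 remove [bghvl,sahlp,pno] add [djt] -> 10 lines: aod mpa ice whbnv djt odo evm wlbp dfqx zbqtg

Answer: aod
mpa
ice
whbnv
djt
odo
evm
wlbp
dfqx
zbqtg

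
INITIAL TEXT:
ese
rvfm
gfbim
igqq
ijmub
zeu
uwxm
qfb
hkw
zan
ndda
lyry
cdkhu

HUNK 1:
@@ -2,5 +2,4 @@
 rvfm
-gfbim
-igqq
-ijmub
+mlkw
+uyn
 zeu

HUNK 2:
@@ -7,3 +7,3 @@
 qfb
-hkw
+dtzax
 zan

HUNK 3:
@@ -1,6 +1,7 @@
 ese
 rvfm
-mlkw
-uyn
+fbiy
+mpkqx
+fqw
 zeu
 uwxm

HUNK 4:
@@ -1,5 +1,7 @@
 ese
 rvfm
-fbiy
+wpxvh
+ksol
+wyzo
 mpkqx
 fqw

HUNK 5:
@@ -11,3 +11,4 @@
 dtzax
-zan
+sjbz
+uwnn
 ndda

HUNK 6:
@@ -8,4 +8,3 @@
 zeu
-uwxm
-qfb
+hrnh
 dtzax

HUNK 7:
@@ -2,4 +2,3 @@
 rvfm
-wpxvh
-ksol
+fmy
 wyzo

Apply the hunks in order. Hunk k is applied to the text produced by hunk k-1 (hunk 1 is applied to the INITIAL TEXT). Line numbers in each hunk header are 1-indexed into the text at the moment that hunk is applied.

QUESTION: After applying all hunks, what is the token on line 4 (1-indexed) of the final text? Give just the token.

Hunk 1: at line 2 remove [gfbim,igqq,ijmub] add [mlkw,uyn] -> 12 lines: ese rvfm mlkw uyn zeu uwxm qfb hkw zan ndda lyry cdkhu
Hunk 2: at line 7 remove [hkw] add [dtzax] -> 12 lines: ese rvfm mlkw uyn zeu uwxm qfb dtzax zan ndda lyry cdkhu
Hunk 3: at line 1 remove [mlkw,uyn] add [fbiy,mpkqx,fqw] -> 13 lines: ese rvfm fbiy mpkqx fqw zeu uwxm qfb dtzax zan ndda lyry cdkhu
Hunk 4: at line 1 remove [fbiy] add [wpxvh,ksol,wyzo] -> 15 lines: ese rvfm wpxvh ksol wyzo mpkqx fqw zeu uwxm qfb dtzax zan ndda lyry cdkhu
Hunk 5: at line 11 remove [zan] add [sjbz,uwnn] -> 16 lines: ese rvfm wpxvh ksol wyzo mpkqx fqw zeu uwxm qfb dtzax sjbz uwnn ndda lyry cdkhu
Hunk 6: at line 8 remove [uwxm,qfb] add [hrnh] -> 15 lines: ese rvfm wpxvh ksol wyzo mpkqx fqw zeu hrnh dtzax sjbz uwnn ndda lyry cdkhu
Hunk 7: at line 2 remove [wpxvh,ksol] add [fmy] -> 14 lines: ese rvfm fmy wyzo mpkqx fqw zeu hrnh dtzax sjbz uwnn ndda lyry cdkhu
Final line 4: wyzo

Answer: wyzo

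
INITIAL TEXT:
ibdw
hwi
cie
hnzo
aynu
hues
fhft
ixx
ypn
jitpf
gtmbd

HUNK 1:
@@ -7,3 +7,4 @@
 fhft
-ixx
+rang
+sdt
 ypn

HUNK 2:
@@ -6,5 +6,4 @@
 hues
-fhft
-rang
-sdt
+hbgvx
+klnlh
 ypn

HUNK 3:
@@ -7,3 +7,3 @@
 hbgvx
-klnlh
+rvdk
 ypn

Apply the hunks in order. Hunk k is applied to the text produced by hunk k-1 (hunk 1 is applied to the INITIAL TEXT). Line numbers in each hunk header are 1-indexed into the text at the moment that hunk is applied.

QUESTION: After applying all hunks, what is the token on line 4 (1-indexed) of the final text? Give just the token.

Hunk 1: at line 7 remove [ixx] add [rang,sdt] -> 12 lines: ibdw hwi cie hnzo aynu hues fhft rang sdt ypn jitpf gtmbd
Hunk 2: at line 6 remove [fhft,rang,sdt] add [hbgvx,klnlh] -> 11 lines: ibdw hwi cie hnzo aynu hues hbgvx klnlh ypn jitpf gtmbd
Hunk 3: at line 7 remove [klnlh] add [rvdk] -> 11 lines: ibdw hwi cie hnzo aynu hues hbgvx rvdk ypn jitpf gtmbd
Final line 4: hnzo

Answer: hnzo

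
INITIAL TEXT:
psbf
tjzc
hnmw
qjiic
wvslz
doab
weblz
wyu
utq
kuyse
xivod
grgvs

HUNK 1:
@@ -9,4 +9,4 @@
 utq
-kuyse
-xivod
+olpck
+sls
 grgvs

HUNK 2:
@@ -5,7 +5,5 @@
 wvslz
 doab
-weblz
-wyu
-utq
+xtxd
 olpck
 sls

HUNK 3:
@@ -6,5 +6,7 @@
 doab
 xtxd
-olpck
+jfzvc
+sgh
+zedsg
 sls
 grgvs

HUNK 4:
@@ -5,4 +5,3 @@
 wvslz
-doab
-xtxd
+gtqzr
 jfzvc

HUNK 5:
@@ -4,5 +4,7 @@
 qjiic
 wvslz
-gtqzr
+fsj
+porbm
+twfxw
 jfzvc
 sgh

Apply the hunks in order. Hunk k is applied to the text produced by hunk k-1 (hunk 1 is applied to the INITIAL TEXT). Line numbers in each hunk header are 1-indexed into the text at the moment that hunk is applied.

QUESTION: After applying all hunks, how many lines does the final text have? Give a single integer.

Answer: 13

Derivation:
Hunk 1: at line 9 remove [kuyse,xivod] add [olpck,sls] -> 12 lines: psbf tjzc hnmw qjiic wvslz doab weblz wyu utq olpck sls grgvs
Hunk 2: at line 5 remove [weblz,wyu,utq] add [xtxd] -> 10 lines: psbf tjzc hnmw qjiic wvslz doab xtxd olpck sls grgvs
Hunk 3: at line 6 remove [olpck] add [jfzvc,sgh,zedsg] -> 12 lines: psbf tjzc hnmw qjiic wvslz doab xtxd jfzvc sgh zedsg sls grgvs
Hunk 4: at line 5 remove [doab,xtxd] add [gtqzr] -> 11 lines: psbf tjzc hnmw qjiic wvslz gtqzr jfzvc sgh zedsg sls grgvs
Hunk 5: at line 4 remove [gtqzr] add [fsj,porbm,twfxw] -> 13 lines: psbf tjzc hnmw qjiic wvslz fsj porbm twfxw jfzvc sgh zedsg sls grgvs
Final line count: 13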